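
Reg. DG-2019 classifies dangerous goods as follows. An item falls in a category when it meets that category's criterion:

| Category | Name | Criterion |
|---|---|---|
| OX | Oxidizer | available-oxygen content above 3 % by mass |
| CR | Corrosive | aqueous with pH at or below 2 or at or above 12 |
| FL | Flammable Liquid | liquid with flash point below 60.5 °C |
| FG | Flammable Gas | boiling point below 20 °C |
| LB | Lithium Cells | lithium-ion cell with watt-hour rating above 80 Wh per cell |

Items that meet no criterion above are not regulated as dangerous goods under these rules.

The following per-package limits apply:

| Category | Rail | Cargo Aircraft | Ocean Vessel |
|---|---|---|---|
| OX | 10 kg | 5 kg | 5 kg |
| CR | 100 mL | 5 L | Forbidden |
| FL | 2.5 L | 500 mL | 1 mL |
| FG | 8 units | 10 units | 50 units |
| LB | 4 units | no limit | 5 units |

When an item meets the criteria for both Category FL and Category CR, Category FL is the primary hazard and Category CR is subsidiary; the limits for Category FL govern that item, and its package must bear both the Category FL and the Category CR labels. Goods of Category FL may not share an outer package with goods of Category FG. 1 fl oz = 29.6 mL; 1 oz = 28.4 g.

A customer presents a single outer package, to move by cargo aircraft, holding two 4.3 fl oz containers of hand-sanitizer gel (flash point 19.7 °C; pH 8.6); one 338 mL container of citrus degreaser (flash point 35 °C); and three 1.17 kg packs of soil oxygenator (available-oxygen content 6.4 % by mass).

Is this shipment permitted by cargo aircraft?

The hand-sanitizer gel has flash point 19.7 °C, which is < 60.5 °C, so it is Category FL (Flammable Liquid).
With flash point 35 °C (< 60.5 °C), the citrus degreaser falls in Category FL.
Available-oxygen content 6.4 % by mass meets the Category OX criterion (Oxidizer), so the soil oxygenator is Category OX.
Total Category FL: (two 4.3 fl oz containers = 254.56 mL) + 338 mL = 592.56 mL.
592.56 mL exceeds the cargo aircraft limit of 500 mL for Category FL.
Category OX quantity: three 1.17 kg packs = 3.51 kg.
3.51 kg ≤ 5 kg (cargo aircraft limit, Category OX) — within limit.
The segregation rule (Category FL with Category FG) does not apply to Category FL with Category OX.

No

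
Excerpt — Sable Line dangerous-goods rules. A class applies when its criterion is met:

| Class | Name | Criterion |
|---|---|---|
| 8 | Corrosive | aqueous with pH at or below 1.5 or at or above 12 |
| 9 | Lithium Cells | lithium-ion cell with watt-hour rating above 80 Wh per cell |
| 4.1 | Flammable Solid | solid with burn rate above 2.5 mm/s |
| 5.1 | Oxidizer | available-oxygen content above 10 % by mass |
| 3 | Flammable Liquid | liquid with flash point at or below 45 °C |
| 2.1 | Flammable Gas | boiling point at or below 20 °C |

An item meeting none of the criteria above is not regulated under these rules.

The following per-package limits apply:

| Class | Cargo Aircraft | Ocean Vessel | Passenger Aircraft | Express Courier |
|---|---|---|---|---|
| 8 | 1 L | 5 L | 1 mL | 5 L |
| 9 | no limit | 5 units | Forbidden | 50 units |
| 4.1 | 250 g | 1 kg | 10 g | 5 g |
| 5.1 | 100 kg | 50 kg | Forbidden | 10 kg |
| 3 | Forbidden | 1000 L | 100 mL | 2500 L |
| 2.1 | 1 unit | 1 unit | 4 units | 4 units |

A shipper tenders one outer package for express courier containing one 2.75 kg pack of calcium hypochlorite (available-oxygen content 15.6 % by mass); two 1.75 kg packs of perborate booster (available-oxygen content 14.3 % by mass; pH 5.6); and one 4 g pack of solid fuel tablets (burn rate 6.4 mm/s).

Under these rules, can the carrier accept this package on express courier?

Yes

Calcium hypochlorite: available-oxygen content 15.6 % by mass > 10 % by mass → Class 5.1 (Oxidizer).
Available-oxygen content 14.3 % by mass meets the Class 5.1 criterion (Oxidizer), so the perborate booster is Class 5.1.
The solid fuel tablets have burn rate 6.4 mm/s, which is > 2.5 mm/s, so they are Class 4.1 (Flammable Solid).
Total Class 5.1: 2.75 kg + (two 1.75 kg packs = 3.5 kg) = 6.25 kg.
6.25 kg is within the express courier limit of 10 kg for Class 5.1.
Class 4.1 quantity: 4 g.
4 g is within the express courier limit of 5 g for Class 4.1.
Every hazard class is within its express courier limit and no segregation rule is violated.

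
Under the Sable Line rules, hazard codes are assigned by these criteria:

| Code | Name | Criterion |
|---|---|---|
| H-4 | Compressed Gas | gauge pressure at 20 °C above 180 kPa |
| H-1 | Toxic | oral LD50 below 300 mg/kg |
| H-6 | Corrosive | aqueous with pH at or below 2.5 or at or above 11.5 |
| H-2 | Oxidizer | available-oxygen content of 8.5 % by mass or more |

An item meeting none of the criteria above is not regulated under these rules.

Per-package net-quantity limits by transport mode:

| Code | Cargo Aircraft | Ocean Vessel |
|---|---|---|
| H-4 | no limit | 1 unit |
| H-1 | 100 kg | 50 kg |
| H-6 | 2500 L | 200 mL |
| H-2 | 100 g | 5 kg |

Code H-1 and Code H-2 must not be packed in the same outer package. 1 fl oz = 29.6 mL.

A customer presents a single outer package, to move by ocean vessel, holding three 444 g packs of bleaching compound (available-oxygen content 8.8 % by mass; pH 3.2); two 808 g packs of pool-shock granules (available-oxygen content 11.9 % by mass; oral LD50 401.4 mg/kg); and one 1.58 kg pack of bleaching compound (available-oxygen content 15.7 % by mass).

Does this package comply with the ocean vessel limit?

Yes

With available-oxygen content 8.8 % by mass (≥ 8.5 % by mass), the bleaching compound falls in Code H-2.
Pool-shock granules: available-oxygen content 11.9 % by mass ≥ 8.5 % by mass → Code H-2 (Oxidizer).
The bleaching compound has available-oxygen content 15.7 % by mass, which is ≥ 8.5 % by mass, so it is Code H-2 (Oxidizer).
Code H-2 net quantity: (three 444 g packs = 1.332 kg) + (two 808 g packs = 1.616 kg) + 1.58 kg = 4.528 kg.
That is within the Code H-2 ocean vessel limit of 5 kg.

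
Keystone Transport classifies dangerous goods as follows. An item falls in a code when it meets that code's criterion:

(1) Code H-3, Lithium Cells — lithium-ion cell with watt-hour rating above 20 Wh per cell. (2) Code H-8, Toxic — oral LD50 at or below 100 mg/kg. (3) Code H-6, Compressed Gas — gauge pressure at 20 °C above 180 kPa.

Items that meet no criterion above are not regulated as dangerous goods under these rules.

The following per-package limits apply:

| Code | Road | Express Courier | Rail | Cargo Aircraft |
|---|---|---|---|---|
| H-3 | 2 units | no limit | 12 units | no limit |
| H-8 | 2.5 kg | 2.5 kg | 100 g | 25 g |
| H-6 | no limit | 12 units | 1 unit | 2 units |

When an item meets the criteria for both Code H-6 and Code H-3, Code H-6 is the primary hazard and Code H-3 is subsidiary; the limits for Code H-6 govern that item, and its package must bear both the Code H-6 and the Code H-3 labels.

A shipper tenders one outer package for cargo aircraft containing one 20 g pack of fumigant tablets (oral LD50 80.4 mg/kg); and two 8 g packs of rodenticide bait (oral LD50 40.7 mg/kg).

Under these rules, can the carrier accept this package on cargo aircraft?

No

With oral LD50 80.4 mg/kg (≤ 100 mg/kg), the fumigant tablets fall in Code H-8.
Rodenticide bait: oral LD50 40.7 mg/kg ≤ 100 mg/kg → Code H-8 (Toxic).
Code H-8 net quantity: 20 g + (two 8 g packs = 16 g) = 36 g.
36 g > 25 g (cargo aircraft limit, Code H-8) — over the limit.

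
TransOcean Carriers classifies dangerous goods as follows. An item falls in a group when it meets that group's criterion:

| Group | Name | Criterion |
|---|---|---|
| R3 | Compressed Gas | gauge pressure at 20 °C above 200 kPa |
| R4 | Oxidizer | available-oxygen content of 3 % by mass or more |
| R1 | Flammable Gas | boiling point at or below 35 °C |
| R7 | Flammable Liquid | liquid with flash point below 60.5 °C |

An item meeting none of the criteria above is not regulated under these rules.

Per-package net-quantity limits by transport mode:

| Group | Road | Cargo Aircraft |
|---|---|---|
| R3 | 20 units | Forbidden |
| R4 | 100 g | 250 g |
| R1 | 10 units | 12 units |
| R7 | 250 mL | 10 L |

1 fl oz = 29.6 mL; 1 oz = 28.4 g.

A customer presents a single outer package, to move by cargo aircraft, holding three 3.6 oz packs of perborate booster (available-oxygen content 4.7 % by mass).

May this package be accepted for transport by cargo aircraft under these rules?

The perborate booster has available-oxygen content 4.7 % by mass, which is ≥ 3 % by mass, so it is Group R4 (Oxidizer).
Group R4 quantity: three 3.6 oz packs = 306.72 g.
306.72 g exceeds the cargo aircraft limit of 250 g for Group R4.

No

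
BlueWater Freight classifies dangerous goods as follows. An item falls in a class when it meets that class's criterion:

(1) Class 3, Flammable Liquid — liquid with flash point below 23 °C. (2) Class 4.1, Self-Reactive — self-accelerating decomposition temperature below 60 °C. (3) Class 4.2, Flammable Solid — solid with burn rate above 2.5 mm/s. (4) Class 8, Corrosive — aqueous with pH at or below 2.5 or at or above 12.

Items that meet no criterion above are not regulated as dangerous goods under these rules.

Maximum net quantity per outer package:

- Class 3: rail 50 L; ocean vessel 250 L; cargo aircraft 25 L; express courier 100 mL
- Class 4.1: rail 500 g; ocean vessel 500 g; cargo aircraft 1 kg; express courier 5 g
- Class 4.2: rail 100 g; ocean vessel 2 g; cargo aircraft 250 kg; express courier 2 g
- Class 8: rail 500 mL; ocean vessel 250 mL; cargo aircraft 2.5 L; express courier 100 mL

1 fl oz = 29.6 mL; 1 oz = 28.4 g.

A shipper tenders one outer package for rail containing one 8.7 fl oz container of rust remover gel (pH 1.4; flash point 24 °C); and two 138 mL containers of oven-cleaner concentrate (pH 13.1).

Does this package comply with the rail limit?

No

With pH 1.4 (≤ 2.5), the rust remover gel falls in Class 8.
The oven-cleaner concentrate has pH 13.1, which is ≥ 12, so it is Class 8 (Corrosive).
Total Class 8: (one 8.7 fl oz container = 257.52 mL) + (two 138 mL containers = 276 mL) = 533.52 mL.
533.52 mL > 500 mL (rail limit, Class 8) — over the limit.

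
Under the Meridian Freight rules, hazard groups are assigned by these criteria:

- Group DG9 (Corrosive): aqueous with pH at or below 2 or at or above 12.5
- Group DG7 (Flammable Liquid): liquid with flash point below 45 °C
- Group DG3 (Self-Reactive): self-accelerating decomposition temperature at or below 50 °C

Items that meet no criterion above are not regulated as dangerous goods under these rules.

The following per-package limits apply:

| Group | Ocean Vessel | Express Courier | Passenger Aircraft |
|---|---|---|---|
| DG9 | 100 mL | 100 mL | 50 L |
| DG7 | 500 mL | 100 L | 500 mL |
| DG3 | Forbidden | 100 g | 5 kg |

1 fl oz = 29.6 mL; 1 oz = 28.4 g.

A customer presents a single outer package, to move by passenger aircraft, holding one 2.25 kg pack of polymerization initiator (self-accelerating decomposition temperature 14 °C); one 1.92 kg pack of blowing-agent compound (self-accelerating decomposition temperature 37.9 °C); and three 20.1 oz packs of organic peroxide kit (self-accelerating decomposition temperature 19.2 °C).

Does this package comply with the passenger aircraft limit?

No

The polymerization initiator has self-accelerating decomposition temperature 14 °C, which is ≤ 50 °C, so it is Group DG3 (Self-Reactive).
With self-accelerating decomposition temperature 37.9 °C (≤ 50 °C), the blowing-agent compound falls in Group DG3.
Self-accelerating decomposition temperature 19.2 °C meets the Group DG3 criterion (Self-Reactive), so the organic peroxide kit is Group DG3.
Total Group DG3: 2.25 kg + 1.92 kg + (three 20.1 oz packs = 1712.52 g) = 5882.52 g.
5882.52 g exceeds the passenger aircraft limit of 5 kg for Group DG3.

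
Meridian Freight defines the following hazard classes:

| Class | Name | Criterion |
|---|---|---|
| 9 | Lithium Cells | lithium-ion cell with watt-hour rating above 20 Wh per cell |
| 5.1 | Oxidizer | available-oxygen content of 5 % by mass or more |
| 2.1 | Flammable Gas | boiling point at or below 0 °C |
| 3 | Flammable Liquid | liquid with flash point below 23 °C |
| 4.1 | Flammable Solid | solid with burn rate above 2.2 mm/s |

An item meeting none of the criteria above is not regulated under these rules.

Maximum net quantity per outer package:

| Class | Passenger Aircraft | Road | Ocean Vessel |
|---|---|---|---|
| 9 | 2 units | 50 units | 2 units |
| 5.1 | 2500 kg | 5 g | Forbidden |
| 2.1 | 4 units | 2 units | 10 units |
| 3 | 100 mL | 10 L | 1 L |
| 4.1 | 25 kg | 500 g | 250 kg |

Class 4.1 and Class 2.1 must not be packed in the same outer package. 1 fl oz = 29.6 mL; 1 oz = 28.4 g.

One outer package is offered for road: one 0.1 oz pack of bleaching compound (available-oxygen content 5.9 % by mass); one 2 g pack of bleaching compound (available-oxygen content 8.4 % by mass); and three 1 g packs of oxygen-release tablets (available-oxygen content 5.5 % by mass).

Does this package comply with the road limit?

The bleaching compound has available-oxygen content 5.9 % by mass, which is ≥ 5 % by mass, so it is Class 5.1 (Oxidizer).
The bleaching compound has available-oxygen content 8.4 % by mass, which is ≥ 5 % by mass, so it is Class 5.1 (Oxidizer).
Oxygen-release tablets: available-oxygen content 5.5 % by mass ≥ 5 % by mass → Class 5.1 (Oxidizer).
Class 5.1 net quantity: (one 0.1 oz pack = 2.84 g) + 2 g + (three 1 g packs = 3 g) = 7.84 g.
7.84 g > 5 g (road limit, Class 5.1) — over the limit.

No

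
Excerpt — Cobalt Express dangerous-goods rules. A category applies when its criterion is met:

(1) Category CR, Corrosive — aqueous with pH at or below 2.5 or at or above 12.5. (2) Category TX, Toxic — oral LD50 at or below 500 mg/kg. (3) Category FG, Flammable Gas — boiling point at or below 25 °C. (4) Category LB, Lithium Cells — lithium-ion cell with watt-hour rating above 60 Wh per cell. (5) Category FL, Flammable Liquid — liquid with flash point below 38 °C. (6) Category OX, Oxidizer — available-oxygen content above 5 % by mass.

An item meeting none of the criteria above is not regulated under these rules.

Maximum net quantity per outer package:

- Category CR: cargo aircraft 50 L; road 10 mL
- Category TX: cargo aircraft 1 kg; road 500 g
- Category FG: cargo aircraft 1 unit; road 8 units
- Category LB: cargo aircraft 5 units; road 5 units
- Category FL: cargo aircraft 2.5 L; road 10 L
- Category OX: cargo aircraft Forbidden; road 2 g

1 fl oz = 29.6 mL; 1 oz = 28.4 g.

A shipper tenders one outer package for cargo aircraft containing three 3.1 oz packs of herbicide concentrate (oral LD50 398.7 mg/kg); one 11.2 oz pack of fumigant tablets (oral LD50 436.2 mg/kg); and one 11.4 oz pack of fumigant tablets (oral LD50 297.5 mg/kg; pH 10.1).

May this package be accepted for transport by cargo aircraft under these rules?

Yes

The herbicide concentrate has oral LD50 398.7 mg/kg, which is ≤ 500 mg/kg, so it is Category TX (Toxic).
The fumigant tablets have oral LD50 436.2 mg/kg, which is ≤ 500 mg/kg, so they are Category TX (Toxic).
Oral LD50 297.5 mg/kg meets the Category TX criterion (Toxic), so the fumigant tablets are Category TX.
Total Category TX: (three 3.1 oz packs = 264.12 g) + (one 11.2 oz pack = 318.08 g) + (one 11.4 oz pack = 323.76 g) = 905.96 g.
That is within the Category TX cargo aircraft limit of 1 kg.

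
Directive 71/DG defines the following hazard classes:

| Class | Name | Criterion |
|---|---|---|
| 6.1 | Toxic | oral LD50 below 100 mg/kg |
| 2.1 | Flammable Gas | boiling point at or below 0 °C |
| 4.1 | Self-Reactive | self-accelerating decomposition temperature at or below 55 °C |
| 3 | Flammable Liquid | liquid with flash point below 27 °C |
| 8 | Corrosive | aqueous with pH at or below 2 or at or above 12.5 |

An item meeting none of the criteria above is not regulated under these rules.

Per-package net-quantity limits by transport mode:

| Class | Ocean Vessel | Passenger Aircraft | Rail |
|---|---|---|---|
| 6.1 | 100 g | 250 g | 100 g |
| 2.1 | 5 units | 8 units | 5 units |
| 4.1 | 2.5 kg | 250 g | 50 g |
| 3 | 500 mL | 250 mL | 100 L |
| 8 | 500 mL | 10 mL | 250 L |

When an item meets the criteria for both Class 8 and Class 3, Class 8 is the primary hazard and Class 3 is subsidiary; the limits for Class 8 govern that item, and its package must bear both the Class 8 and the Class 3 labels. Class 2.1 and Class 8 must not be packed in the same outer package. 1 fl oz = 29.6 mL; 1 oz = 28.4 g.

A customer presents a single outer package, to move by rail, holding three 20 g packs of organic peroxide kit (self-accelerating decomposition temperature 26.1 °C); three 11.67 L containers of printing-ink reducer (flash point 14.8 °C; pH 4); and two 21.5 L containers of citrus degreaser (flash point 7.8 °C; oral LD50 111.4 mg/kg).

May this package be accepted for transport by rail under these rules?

No

Organic peroxide kit: self-accelerating decomposition temperature 26.1 °C ≤ 55 °C → Class 4.1 (Self-Reactive).
The printing-ink reducer has flash point 14.8 °C, which is < 27 °C, so it is Class 3 (Flammable Liquid).
Flash point 7.8 °C meets the Class 3 criterion (Flammable Liquid), so the citrus degreaser is Class 3.
Total Class 3: (three 11.67 L containers = 35.01 L) + (two 21.5 L containers = 43 L) = 78.01 L.
78.01 L ≤ 100 L (rail limit, Class 3) — within limit.
Class 4.1 quantity: three 20 g packs = 60 g.
60 g > 50 g (rail limit, Class 4.1) — over the limit.
The segregation rule (Class 2.1 with Class 8) does not apply to Class 3 with Class 4.1.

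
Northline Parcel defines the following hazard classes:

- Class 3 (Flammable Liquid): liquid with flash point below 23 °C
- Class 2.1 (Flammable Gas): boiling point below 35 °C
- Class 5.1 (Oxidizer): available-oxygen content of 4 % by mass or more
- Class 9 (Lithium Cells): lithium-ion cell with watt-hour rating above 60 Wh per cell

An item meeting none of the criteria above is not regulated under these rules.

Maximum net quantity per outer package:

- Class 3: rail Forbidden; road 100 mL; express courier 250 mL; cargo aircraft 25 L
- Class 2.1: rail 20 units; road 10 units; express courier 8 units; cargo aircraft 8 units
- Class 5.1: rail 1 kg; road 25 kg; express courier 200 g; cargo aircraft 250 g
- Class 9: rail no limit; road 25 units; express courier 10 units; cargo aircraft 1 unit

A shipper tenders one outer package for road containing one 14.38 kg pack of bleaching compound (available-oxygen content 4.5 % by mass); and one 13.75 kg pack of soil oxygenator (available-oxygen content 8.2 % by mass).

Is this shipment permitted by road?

Available-oxygen content 4.5 % by mass meets the Class 5.1 criterion (Oxidizer), so the bleaching compound is Class 5.1.
Soil oxygenator: available-oxygen content 8.2 % by mass ≥ 4 % by mass → Class 5.1 (Oxidizer).
Class 5.1 net quantity: 14.38 kg + 13.75 kg = 28.13 kg.
That exceeds the Class 5.1 road limit of 25 kg.

No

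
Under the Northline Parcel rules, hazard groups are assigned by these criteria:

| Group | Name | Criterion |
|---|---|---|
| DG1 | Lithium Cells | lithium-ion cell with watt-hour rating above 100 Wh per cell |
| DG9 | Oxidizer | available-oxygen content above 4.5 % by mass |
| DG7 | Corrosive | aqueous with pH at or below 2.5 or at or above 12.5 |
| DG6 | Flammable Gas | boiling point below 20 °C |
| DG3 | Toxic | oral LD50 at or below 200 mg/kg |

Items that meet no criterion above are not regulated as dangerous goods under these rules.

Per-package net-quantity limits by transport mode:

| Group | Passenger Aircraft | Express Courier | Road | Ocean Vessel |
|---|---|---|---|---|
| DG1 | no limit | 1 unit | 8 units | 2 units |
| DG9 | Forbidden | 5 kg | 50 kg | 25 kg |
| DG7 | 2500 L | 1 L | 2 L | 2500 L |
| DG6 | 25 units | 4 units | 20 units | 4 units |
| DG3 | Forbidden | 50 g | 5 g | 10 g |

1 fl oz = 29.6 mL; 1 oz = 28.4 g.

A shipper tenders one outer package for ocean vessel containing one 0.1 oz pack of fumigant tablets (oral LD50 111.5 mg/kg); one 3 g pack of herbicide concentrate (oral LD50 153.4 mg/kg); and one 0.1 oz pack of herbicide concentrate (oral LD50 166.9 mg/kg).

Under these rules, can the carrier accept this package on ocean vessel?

With oral LD50 111.5 mg/kg (≤ 200 mg/kg), the fumigant tablets fall in Group DG3.
Herbicide concentrate: oral LD50 153.4 mg/kg ≤ 200 mg/kg → Group DG3 (Toxic).
Oral LD50 166.9 mg/kg meets the Group DG3 criterion (Toxic), so the herbicide concentrate is Group DG3.
Total Group DG3: (one 0.1 oz pack = 2.84 g) + 3 g + (one 0.1 oz pack = 2.84 g) = 8.68 g.
8.68 g ≤ 10 g (ocean vessel limit, Group DG3) — within limit.

Yes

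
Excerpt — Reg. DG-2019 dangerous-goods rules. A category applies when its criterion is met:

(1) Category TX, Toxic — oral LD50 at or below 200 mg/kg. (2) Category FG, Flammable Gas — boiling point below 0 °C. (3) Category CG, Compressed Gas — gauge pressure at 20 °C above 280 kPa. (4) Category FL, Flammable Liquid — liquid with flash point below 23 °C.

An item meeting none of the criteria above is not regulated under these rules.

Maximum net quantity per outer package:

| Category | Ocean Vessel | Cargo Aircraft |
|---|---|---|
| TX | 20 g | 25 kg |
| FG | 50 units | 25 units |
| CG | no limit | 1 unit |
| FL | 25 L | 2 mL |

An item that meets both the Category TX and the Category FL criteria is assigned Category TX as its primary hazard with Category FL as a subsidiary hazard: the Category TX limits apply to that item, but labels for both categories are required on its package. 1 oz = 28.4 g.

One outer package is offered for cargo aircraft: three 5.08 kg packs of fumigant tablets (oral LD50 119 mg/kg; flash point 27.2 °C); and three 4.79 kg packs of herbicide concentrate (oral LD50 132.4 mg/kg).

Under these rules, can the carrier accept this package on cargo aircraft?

No

Oral LD50 119 mg/kg meets the Category TX criterion (Toxic), so the fumigant tablets are Category TX.
With oral LD50 132.4 mg/kg (≤ 200 mg/kg), the herbicide concentrate falls in Category TX.
Category TX net quantity: (three 5.08 kg packs = 15.24 kg) + (three 4.79 kg packs = 14.37 kg) = 29.61 kg.
29.61 kg > 25 kg (cargo aircraft limit, Category TX) — over the limit.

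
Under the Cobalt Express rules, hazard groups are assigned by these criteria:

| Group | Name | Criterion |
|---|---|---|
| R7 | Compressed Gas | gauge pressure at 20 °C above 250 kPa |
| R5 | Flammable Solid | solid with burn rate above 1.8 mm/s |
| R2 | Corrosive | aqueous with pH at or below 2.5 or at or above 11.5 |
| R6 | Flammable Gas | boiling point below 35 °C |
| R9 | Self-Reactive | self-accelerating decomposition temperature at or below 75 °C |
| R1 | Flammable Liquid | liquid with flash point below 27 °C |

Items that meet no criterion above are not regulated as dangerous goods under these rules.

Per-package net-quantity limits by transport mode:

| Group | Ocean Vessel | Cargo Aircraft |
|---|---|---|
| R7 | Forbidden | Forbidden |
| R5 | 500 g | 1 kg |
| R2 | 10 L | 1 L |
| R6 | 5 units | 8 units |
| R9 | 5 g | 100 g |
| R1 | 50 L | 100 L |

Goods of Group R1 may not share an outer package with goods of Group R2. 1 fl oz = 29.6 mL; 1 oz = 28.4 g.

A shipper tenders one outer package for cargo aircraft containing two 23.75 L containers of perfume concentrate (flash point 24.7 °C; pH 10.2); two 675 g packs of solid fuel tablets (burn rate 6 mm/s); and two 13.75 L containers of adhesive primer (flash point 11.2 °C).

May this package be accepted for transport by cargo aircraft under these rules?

With flash point 24.7 °C (< 27 °C), the perfume concentrate falls in Group R1.
Solid fuel tablets: burn rate 6 mm/s > 1.8 mm/s → Group R5 (Flammable Solid).
Adhesive primer: flash point 11.2 °C < 27 °C → Group R1 (Flammable Liquid).
Total Group R1: (two 23.75 L containers = 47.5 L) + (two 13.75 L containers = 27.5 L) = 75 L.
75 L is within the cargo aircraft limit of 100 L for Group R1.
Group R5 quantity: two 675 g packs = 1.35 kg.
1.35 kg > 1 kg (cargo aircraft limit, Group R5) — over the limit.
The segregation rule (Group R1 with Group R2) does not apply to Group R1 with Group R5.

No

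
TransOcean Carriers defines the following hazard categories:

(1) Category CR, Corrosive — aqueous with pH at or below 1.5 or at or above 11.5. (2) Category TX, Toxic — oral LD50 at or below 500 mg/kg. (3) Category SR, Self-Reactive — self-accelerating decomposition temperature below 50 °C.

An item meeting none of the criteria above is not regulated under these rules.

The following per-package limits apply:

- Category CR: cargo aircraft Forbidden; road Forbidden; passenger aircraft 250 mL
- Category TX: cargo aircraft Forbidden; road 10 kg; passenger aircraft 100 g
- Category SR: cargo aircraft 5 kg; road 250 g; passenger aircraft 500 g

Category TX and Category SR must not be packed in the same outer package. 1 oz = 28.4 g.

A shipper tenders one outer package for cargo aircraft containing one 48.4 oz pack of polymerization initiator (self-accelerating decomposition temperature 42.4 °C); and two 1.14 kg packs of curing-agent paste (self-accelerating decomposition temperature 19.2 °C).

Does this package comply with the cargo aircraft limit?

Yes

With self-accelerating decomposition temperature 42.4 °C (< 50 °C), the polymerization initiator falls in Category SR.
The curing-agent paste has self-accelerating decomposition temperature 19.2 °C, which is < 50 °C, so it is Category SR (Self-Reactive).
Total Category SR: (one 48.4 oz pack = 1374.56 g) + (two 1.14 kg packs = 2.28 kg) = 3654.56 g.
3654.56 g ≤ 5 kg (cargo aircraft limit, Category SR) — within limit.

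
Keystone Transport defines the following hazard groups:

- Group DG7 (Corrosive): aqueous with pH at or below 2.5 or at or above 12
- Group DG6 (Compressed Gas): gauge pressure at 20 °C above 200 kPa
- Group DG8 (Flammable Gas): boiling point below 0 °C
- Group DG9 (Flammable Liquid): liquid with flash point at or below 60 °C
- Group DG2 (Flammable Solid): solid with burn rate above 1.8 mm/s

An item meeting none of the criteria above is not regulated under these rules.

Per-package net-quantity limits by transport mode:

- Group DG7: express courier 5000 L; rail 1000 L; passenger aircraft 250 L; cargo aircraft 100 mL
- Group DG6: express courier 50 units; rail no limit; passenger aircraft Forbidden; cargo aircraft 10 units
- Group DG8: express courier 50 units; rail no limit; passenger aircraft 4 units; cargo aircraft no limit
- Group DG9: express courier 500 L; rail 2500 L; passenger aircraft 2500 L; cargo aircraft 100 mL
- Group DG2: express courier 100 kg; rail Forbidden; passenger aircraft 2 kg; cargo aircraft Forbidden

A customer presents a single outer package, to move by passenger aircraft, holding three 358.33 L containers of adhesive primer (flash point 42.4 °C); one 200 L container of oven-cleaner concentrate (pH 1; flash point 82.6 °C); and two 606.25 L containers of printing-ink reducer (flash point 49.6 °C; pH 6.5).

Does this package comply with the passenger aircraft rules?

Yes

The adhesive primer has flash point 42.4 °C, which is ≤ 60 °C, so it is Group DG9 (Flammable Liquid).
With pH 1 (≤ 2.5), the oven-cleaner concentrate falls in Group DG7.
With flash point 49.6 °C (≤ 60 °C), the printing-ink reducer falls in Group DG9.
Group DG9 net quantity: (three 358.33 L containers = 1074.99 L) + (two 606.25 L containers = 1212.5 L) = 2287.49 L.
That is within the Group DG9 passenger aircraft limit of 2500 L.
Group DG7 quantity: 200 L.
200 L is within the passenger aircraft limit of 250 L for Group DG7.
Every hazard group is within its passenger aircraft limit and no segregation rule is violated.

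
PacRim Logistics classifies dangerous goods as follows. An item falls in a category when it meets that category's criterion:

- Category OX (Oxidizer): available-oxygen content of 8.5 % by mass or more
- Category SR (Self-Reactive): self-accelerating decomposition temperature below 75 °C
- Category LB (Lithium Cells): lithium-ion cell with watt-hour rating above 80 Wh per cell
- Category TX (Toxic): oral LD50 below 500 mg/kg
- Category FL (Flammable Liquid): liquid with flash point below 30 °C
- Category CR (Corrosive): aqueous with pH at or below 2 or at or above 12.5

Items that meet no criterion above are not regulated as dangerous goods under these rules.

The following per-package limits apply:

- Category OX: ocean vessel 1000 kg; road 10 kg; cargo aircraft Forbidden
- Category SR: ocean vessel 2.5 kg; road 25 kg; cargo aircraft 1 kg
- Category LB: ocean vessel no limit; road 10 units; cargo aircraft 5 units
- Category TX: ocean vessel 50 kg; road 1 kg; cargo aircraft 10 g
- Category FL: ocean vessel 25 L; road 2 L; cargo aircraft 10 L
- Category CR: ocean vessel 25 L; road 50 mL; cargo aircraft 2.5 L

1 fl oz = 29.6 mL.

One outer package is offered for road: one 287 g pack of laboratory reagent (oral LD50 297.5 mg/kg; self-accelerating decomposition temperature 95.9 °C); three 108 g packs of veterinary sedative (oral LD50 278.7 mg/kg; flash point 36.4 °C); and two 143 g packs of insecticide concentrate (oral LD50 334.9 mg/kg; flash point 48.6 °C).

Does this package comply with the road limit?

The laboratory reagent has oral LD50 297.5 mg/kg, which is < 500 mg/kg, so it is Category TX (Toxic).
Oral LD50 278.7 mg/kg meets the Category TX criterion (Toxic), so the veterinary sedative is Category TX.
Insecticide concentrate: oral LD50 334.9 mg/kg < 500 mg/kg → Category TX (Toxic).
Total Category TX: 287 g + (three 108 g packs = 324 g) + (two 143 g packs = 286 g) = 897 g.
That is within the Category TX road limit of 1 kg.

Yes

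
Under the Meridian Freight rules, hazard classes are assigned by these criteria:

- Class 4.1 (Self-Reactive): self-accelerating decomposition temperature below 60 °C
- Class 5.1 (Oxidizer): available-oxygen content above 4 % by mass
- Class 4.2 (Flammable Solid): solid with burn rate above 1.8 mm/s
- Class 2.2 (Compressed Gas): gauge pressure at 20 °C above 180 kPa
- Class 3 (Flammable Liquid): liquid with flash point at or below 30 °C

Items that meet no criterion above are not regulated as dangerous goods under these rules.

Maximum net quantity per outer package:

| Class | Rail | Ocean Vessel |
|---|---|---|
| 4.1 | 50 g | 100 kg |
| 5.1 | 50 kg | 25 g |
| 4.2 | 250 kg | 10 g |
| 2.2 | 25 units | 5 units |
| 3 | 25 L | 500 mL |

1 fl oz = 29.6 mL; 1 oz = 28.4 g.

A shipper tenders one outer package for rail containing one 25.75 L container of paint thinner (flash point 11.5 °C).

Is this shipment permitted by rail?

No

With flash point 11.5 °C (≤ 30 °C), the paint thinner falls in Class 3.
Class 3 quantity: 25.75 L.
25.75 L > 25 L (rail limit, Class 3) — over the limit.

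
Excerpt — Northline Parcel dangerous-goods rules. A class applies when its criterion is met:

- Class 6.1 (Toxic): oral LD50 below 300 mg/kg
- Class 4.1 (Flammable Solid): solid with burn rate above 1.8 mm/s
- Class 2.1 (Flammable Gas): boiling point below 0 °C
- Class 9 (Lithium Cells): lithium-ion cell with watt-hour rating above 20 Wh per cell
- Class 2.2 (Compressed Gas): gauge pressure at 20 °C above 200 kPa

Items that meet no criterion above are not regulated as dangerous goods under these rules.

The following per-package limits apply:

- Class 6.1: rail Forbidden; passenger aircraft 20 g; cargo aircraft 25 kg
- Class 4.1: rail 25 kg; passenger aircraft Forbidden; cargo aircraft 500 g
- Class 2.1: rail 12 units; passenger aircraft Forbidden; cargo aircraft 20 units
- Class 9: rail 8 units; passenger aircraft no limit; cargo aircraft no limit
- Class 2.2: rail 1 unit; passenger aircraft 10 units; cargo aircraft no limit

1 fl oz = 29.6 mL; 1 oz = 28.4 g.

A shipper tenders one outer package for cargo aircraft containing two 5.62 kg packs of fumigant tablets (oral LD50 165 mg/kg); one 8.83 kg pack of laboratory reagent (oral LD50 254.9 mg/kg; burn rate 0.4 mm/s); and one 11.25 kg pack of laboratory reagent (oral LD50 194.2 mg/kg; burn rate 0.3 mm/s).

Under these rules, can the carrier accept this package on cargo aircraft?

The fumigant tablets have oral LD50 165 mg/kg, which is < 300 mg/kg, so they are Class 6.1 (Toxic).
With oral LD50 254.9 mg/kg (< 300 mg/kg), the laboratory reagent falls in Class 6.1.
Laboratory reagent: oral LD50 194.2 mg/kg < 300 mg/kg → Class 6.1 (Toxic).
Total Class 6.1: (two 5.62 kg packs = 11.24 kg) + 8.83 kg + 11.25 kg = 31.32 kg.
That exceeds the Class 6.1 cargo aircraft limit of 25 kg.

No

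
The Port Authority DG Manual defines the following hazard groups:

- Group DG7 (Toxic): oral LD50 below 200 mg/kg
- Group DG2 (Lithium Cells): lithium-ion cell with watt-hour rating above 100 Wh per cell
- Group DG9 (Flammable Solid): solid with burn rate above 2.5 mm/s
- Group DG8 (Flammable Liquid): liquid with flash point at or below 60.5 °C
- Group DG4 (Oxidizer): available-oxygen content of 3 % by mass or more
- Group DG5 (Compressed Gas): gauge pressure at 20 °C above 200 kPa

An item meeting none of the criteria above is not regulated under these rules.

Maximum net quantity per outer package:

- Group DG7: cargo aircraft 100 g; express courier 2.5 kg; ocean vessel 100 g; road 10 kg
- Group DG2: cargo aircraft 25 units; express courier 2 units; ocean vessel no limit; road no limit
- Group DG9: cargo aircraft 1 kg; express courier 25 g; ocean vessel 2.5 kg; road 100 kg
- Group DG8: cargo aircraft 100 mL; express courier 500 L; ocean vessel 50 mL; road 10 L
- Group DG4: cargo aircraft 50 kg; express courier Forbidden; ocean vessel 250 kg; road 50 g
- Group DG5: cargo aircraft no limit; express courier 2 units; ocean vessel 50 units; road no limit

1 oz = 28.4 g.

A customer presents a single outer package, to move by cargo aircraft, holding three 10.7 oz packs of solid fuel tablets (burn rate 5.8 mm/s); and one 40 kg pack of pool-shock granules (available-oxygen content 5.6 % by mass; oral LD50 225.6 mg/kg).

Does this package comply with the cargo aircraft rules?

The solid fuel tablets have burn rate 5.8 mm/s, which is > 2.5 mm/s, so they are Group DG9 (Flammable Solid).
Available-oxygen content 5.6 % by mass meets the Group DG4 criterion (Oxidizer), so the pool-shock granules are Group DG4.
Group DG4 quantity: 40 kg.
40 kg is within the cargo aircraft limit of 50 kg for Group DG4.
Group DG9 quantity: three 10.7 oz packs = 911.64 g.
911.64 g ≤ 1 kg (cargo aircraft limit, Group DG9) — within limit.
Every hazard group is within its cargo aircraft limit and no segregation rule is violated.

Yes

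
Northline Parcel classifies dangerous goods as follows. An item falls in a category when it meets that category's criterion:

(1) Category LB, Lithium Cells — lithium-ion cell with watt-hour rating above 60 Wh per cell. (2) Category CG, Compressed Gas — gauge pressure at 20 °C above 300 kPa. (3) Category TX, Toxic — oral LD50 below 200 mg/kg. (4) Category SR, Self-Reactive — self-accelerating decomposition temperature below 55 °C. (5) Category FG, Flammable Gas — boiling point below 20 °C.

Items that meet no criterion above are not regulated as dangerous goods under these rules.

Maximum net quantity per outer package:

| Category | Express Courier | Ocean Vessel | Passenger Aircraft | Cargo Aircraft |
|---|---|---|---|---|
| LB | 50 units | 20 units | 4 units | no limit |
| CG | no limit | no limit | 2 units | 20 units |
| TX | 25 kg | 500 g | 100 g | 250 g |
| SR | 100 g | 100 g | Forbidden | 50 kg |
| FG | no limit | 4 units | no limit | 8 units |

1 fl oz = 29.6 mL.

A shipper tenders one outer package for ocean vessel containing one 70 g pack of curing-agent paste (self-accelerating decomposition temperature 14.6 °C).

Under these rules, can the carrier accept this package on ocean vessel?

Yes

The curing-agent paste has self-accelerating decomposition temperature 14.6 °C, which is < 55 °C, so it is Category SR (Self-Reactive).
Category SR quantity: 70 g.
70 g ≤ 100 g (ocean vessel limit, Category SR) — within limit.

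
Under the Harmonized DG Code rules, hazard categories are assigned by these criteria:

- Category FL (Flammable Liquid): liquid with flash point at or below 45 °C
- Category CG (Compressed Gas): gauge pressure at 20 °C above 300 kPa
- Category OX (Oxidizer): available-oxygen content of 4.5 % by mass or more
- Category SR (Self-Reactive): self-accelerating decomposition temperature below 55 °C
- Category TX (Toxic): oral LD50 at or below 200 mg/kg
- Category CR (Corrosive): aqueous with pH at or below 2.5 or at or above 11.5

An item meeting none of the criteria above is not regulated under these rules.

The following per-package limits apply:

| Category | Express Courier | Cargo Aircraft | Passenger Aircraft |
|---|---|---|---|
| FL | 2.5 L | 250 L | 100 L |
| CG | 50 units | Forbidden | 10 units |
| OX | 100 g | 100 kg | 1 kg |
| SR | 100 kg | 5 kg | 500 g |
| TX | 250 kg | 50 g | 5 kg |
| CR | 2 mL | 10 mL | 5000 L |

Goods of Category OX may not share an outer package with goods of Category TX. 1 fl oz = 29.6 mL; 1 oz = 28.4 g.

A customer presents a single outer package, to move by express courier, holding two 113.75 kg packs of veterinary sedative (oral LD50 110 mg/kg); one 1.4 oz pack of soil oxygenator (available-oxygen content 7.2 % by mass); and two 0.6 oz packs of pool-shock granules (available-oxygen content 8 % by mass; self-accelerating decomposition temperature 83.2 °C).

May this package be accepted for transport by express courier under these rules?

No

Oral LD50 110 mg/kg meets the Category TX criterion (Toxic), so the veterinary sedative is Category TX.
Available-oxygen content 7.2 % by mass meets the Category OX criterion (Oxidizer), so the soil oxygenator is Category OX.
The pool-shock granules have available-oxygen content 8 % by mass, which is ≥ 4.5 % by mass, so they are Category OX (Oxidizer).
Category OX net quantity: (one 1.4 oz pack = 39.76 g) + (two 0.6 oz packs = 34.08 g) = 73.84 g.
73.84 g ≤ 100 g (express courier limit, Category OX) — within limit.
Category TX quantity: two 113.75 kg packs = 227.5 kg.
227.5 kg ≤ 250 kg (express courier limit, Category TX) — within limit.
Category OX and Category TX may not share an outer package.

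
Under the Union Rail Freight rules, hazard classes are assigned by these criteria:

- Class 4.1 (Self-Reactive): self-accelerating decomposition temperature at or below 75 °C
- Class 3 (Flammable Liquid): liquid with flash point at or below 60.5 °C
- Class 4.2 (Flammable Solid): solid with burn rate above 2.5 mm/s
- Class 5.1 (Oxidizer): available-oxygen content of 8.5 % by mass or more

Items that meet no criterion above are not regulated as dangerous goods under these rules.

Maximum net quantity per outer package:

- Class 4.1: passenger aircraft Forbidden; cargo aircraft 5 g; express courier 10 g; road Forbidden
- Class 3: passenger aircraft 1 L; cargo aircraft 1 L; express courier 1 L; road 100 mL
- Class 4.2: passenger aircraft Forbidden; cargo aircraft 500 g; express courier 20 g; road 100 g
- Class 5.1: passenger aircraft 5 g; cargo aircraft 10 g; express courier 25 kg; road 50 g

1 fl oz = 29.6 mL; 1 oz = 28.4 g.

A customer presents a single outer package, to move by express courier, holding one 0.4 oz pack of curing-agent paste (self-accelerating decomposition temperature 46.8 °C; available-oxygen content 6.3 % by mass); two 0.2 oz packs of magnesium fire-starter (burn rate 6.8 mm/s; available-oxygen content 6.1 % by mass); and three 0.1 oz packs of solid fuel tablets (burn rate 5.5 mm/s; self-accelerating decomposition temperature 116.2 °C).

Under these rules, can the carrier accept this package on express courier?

Self-accelerating decomposition temperature 46.8 °C meets the Class 4.1 criterion (Self-Reactive), so the curing-agent paste is Class 4.1.
Burn rate 6.8 mm/s meets the Class 4.2 criterion (Flammable Solid), so the magnesium fire-starter is Class 4.2.
With burn rate 5.5 mm/s (> 2.5 mm/s), the solid fuel tablets fall in Class 4.2.
Total Class 4.2: (two 0.2 oz packs = 11.36 g) + (three 0.1 oz packs = 8.52 g) = 19.88 g.
19.88 g is within the express courier limit of 20 g for Class 4.2.
Class 4.1 quantity: one 0.4 oz pack = 11.36 g.
11.36 g exceeds the express courier limit of 10 g for Class 4.1.

No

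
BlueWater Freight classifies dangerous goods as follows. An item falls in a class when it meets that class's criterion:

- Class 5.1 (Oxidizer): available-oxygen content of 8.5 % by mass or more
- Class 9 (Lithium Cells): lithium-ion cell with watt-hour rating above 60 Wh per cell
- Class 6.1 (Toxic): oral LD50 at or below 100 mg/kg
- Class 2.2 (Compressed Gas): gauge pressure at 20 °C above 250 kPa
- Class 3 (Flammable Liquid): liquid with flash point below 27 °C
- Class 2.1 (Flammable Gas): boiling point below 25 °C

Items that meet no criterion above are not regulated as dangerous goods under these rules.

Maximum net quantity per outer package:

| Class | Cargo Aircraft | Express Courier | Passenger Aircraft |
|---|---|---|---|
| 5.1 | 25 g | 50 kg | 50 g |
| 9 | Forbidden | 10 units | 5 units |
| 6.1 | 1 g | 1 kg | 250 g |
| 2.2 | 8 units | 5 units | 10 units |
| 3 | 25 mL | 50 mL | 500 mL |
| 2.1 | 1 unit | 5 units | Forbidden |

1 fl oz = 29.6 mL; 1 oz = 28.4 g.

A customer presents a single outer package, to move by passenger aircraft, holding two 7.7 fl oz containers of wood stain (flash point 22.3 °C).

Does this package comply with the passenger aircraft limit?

Yes

With flash point 22.3 °C (< 27 °C), the wood stain falls in Class 3.
Class 3 quantity: two 7.7 fl oz containers = 455.84 mL.
455.84 mL ≤ 500 mL (passenger aircraft limit, Class 3) — within limit.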